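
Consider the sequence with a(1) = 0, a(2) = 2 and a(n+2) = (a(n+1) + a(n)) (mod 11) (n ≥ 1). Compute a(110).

a(1) = 0,  a(2) = 2,  a(3) = 2,  a(4) = 4,  a(5) = 6,  a(6) = 10,  a(7) = 5,  a(8) = 4,  a(9) = 9,  a(10) = 2,  a(11) = 0,  a(12) = 2.
The sequence repeats with period 10.
(110 - 1) mod 10 = 9, so a(110) = a(10) = 2.

2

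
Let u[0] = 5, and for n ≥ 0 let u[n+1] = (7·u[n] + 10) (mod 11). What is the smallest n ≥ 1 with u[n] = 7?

Listing terms: u[0] = 5; u[1] = 1; u[2] = 6; u[3] = 8; u[4] = 0; u[5] = 10; u[6] = 3; u[7] = 9; u[8] = 7; u[9] = 4; u[10] = 5.
Since u[10] = u[0] = 5, the sequence is periodic with period 10.
The value 7 first appears (with n ≥ 1) at u[8].

8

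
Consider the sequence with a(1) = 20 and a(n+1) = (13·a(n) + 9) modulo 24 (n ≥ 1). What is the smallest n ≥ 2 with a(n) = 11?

Listing terms: a(1) = 20; a(2) = 5; a(3) = 2; a(4) = 11; a(5) = 8; a(6) = 17; a(7) = 14; a(8) = 23; a(9) = 20.
The sequence repeats with period 8.
The value 11 first appears (with n ≥ 2) at a(4).

4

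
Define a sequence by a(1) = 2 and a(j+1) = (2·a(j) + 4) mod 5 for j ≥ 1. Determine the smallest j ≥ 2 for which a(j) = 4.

4

a(1) = 2; a(2) = 3; a(3) = 0; a(4) = 4; a(5) = 2.
The sequence repeats with period 4.
The value 4 first appears (with j ≥ 2) at a(4).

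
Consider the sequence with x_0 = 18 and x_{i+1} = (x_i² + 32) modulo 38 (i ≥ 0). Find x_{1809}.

30

x_0 = 18; x_1 = 14; x_2 = 0; x_3 = 32; x_4 = 30; x_5 = 20; x_6 = 14.
Since x_6 = x_1 = 14, the sequence is eventually periodic: after a pre-period of length 1 it cycles with period 5.
For i ≥ 1, x_i depends only on (i - 1) mod 5. (1809 - 1) mod 5 = 3, so x_{1809} = x_4 = 30.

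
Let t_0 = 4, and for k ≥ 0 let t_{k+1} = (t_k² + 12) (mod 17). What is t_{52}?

11

Computing terms: t_0 = 4,  t_1 = 11,  t_2 = 14,  t_3 = 4.
Since t_3 = t_0 = 4, the sequence is periodic with period 3.
(52 - 0) mod 3 = 1, so t_{52} = t_1 = 11.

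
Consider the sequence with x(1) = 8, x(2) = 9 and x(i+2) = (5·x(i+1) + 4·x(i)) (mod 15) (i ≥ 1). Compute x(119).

7

x(1) = 8,  x(2) = 9,  x(3) = 2,  x(4) = 1,  x(5) = 13,  x(6) = 9,  x(7) = 7,  x(8) = 11,  x(9) = 8,  x(10) = 9.
The sequence repeats with period 8.
(119 - 1) mod 8 = 6, so x(119) = x(7) = 7.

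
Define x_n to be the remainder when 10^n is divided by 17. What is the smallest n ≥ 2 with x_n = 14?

3

Listing terms: x_1 = 10; x_2 = 15; x_3 = 14; x_4 = 4; x_5 = 6; x_6 = 9; x_7 = 5; x_8 = 16; x_9 = 7; x_{10} = 2; x_{11} = 3; x_{12} = 13; x_{13} = 11; x_{14} = 8; x_{15} = 12; x_{16} = 1; x_{17} = 10.
Since x_{17} = x_1 = 10, the sequence is periodic with period 16.
The value 14 first appears (with n ≥ 2) at x_3.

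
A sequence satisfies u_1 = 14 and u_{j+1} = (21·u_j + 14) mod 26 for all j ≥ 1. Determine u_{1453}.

Computing terms: u_1 = 14, u_2 = 22, u_3 = 8, u_4 = 0, u_5 = 14.
Since u_5 = u_1 = 14, the sequence is periodic with period 4.
So u_{1453} = u_{1 + ((1453-1) mod 4)} = u_1 = 14.

14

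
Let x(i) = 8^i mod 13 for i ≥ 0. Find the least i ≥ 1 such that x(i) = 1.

We have x(0) = 1,  x(1) = 8,  x(2) = 12,  x(3) = 5,  x(4) = 1.
Since x(4) = x(0) = 1, the sequence is periodic with period 4.
The value 1 next appears (with i ≥ 1) at x(4).

4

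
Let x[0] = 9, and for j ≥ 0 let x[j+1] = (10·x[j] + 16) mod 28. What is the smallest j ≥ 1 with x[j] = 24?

x[0] = 9; x[1] = 22; x[2] = 12; x[3] = 24; x[4] = 4; x[5] = 0; x[6] = 16; x[7] = 8; x[8] = 12.
Since x[8] = x[2] = 12, the sequence is eventually periodic: after a pre-period of length 2 it cycles with period 6.
The value 24 first appears (with j ≥ 1) at x[3].

3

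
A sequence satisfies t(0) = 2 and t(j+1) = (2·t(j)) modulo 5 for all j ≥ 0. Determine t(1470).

Computing terms: t(0) = 2,  t(1) = 4,  t(2) = 3,  t(3) = 1,  t(4) = 2.
Since t(4) = t(0) = 2, the sequence is periodic with period 4.
So t(1470) = t(0 + ((1470-0) mod 4)) = t(2) = 3.

3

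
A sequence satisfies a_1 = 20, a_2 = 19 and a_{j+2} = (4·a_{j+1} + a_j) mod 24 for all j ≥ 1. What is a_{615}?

We have a_1 = 20; a_2 = 19; a_3 = 0; a_4 = 19; a_5 = 4; a_6 = 11; a_7 = 0; a_8 = 11; a_9 = 20; a_{10} = 19.
Since (a_9, a_{10}) = (a_1, a_2) = (20, 19) (two consecutive terms determine the rest), the sequence is periodic with period 8.
(615 - 1) mod 8 = 6, so a_{615} = a_7 = 0.

0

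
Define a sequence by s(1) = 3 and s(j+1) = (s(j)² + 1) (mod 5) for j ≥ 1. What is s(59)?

0

Computing terms: s(1) = 3,  s(2) = 0,  s(3) = 1,  s(4) = 2,  s(5) = 0.
Since s(5) = s(2) = 0, the sequence is eventually periodic: after a pre-period of length 1 it cycles with period 3.
For j ≥ 2, s(j) depends only on (j - 2) mod 3. (59 - 2) mod 3 = 0, so s(59) = s(2) = 0.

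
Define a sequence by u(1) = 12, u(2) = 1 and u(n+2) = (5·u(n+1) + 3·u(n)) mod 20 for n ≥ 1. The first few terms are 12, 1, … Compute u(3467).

We have u(1) = 12,  u(2) = 1,  u(3) = 1,  u(4) = 8,  u(5) = 3,  u(6) = 19,  u(7) = 4,  u(8) = 17,  u(9) = 17,  u(10) = 16,  u(11) = 11,  u(12) = 3,  u(13) = 8,  u(14) = 9,  u(15) = 9,  u(16) = 12,  u(17) = 7,  u(18) = 11,  u(19) = 16,  u(20) = 13,  u(21) = 13,  u(22) = 4,  u(23) = 19,  u(24) = 7,  u(25) = 12,  u(26) = 1.
The sequence repeats with period 24.
So u(3467) = u(1 + ((3467-1) mod 24)) = u(11) = 11.

11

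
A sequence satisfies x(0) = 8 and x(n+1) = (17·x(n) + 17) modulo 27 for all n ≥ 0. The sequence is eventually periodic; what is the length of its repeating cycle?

Computing terms: x(0) = 8, x(1) = 18, x(2) = 26, x(3) = 0, x(4) = 17, x(5) = 9, x(6) = 8.
Since x(6) = x(0) = 8, the sequence is periodic with period 6.

6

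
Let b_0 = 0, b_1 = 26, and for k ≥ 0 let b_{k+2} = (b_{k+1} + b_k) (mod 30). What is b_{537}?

Listing terms: b_0 = 0; b_1 = 26; b_2 = 26; b_3 = 22; b_4 = 18; b_5 = 10; b_6 = 28; b_7 = 8; b_8 = 6; b_9 = 14; b_{10} = 20; b_{11} = 4; b_{12} = 24; b_{13} = 28; b_{14} = 22; b_{15} = 20; b_{16} = 12; b_{17} = 2; b_{18} = 14; b_{19} = 16; b_{20} = 0; b_{21} = 16; b_{22} = 16; b_{23} = 2; b_{24} = 18; b_{25} = 20; b_{26} = 8; b_{27} = 28; b_{28} = 6; b_{29} = 4; b_{30} = 10; b_{31} = 14; b_{32} = 24; b_{33} = 8; b_{34} = 2; b_{35} = 10; b_{36} = 12; b_{37} = 22; b_{38} = 4; b_{39} = 26; b_{40} = 0; b_{41} = 26.
The sequence repeats with period 40.
(537 - 0) mod 40 = 17, so b_{537} = b_{17} = 2.

2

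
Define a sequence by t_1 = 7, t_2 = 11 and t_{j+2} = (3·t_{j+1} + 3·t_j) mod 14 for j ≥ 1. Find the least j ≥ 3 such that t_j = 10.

18

Listing terms: t_1 = 7, t_2 = 11, t_3 = 12, t_4 = 13, t_5 = 5, t_6 = 12, t_7 = 9, t_8 = 7, t_9 = 6, t_{10} = 11, t_{11} = 9, t_{12} = 4, t_{13} = 11, t_{14} = 3, t_{15} = 0, t_{16} = 9, t_{17} = 13, t_{18} = 10, t_{19} = 13, t_{20} = 13, t_{21} = 8, t_{22} = 7, t_{23} = 3, t_{24} = 2, t_{25} = 1, t_{26} = 9, t_{27} = 2, t_{28} = 5, t_{29} = 7, t_{30} = 8, t_{31} = 3, t_{32} = 5, t_{33} = 10, t_{34} = 3, t_{35} = 11, t_{36} = 0, t_{37} = 5, t_{38} = 1, t_{39} = 4, t_{40} = 1, t_{41} = 1, t_{42} = 6, t_{43} = 7, t_{44} = 11.
The sequence repeats with period 42.
The value 10 first appears (with j ≥ 3) at t_{18}.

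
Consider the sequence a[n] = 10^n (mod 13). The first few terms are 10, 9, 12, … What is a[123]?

12

We have a[1] = 10, a[2] = 9, a[3] = 12, a[4] = 3, a[5] = 4, a[6] = 1, a[7] = 10.
Since a[7] = a[1] = 10, the sequence is periodic with period 6.
So a[123] = a[1 + ((123-1) mod 6)] = a[3] = 12.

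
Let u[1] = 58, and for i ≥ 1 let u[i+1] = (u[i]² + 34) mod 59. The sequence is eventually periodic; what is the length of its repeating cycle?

5

Listing terms: u[1] = 58,  u[2] = 35,  u[3] = 20,  u[4] = 21,  u[5] = 3,  u[6] = 43,  u[7] = 54,  u[8] = 0,  u[9] = 34,  u[10] = 10,  u[11] = 16,  u[12] = 54.
Since u[12] = u[7] = 54, the sequence is eventually periodic: after a pre-period of length 6 it cycles with period 5.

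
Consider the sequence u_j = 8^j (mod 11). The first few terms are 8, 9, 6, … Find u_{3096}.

3

u_1 = 8, u_2 = 9, u_3 = 6, u_4 = 4, u_5 = 10, u_6 = 3, u_7 = 2, u_8 = 5, u_9 = 7, u_{10} = 1, u_{11} = 8.
The sequence repeats with period 10.
So u_{3096} = u_{1 + ((3096-1) mod 10)} = u_6 = 3.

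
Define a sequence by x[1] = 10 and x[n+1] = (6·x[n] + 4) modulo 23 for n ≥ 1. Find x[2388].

10

Listing terms: x[1] = 10, x[2] = 18, x[3] = 20, x[4] = 9, x[5] = 12, x[6] = 7, x[7] = 0, x[8] = 4, x[9] = 5, x[10] = 11, x[11] = 1, x[12] = 10.
Since x[12] = x[1] = 10, the sequence is periodic with period 11.
(2388 - 1) mod 11 = 0, so x[2388] = x[1] = 10.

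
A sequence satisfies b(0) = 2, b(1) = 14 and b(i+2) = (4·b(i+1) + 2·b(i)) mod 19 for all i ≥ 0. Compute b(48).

Listing terms: b(0) = 2, b(1) = 14, b(2) = 3, b(3) = 2, b(4) = 14.
Since (b(3), b(4)) = (b(0), b(1)) = (2, 14) (two consecutive terms determine the rest), the sequence is periodic with period 3.
So b(48) = b(0 + ((48-0) mod 3)) = b(0) = 2.

2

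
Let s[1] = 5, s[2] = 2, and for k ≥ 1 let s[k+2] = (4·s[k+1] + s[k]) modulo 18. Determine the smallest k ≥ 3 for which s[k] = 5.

We have s[1] = 5, s[2] = 2, s[3] = 13, s[4] = 0, s[5] = 13, s[6] = 16, s[7] = 5, s[8] = 0, s[9] = 5, s[10] = 2.
The sequence repeats with period 8.
The value 5 first appears (with k ≥ 3) at s[7].

7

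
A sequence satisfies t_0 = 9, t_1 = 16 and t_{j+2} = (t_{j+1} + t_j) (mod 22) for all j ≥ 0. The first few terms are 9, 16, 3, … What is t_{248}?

Listing terms: t_0 = 9,  t_1 = 16,  t_2 = 3,  t_3 = 19,  t_4 = 0,  t_5 = 19,  t_6 = 19,  t_7 = 16,  t_8 = 13,  t_9 = 7,  t_{10} = 20,  t_{11} = 5,  t_{12} = 3,  t_{13} = 8,  t_{14} = 11,  t_{15} = 19,  t_{16} = 8,  t_{17} = 5,  t_{18} = 13,  t_{19} = 18,  t_{20} = 9,  t_{21} = 5,  t_{22} = 14,  t_{23} = 19,  t_{24} = 11,  t_{25} = 8,  t_{26} = 19,  t_{27} = 5,  t_{28} = 2,  t_{29} = 7,  t_{30} = 9,  t_{31} = 16.
The sequence repeats with period 30.
(248 - 0) mod 30 = 8, so t_{248} = t_8 = 13.

13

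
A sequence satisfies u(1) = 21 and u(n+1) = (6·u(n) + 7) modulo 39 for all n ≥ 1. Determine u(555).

Listing terms: u(1) = 21; u(2) = 16; u(3) = 25; u(4) = 1; u(5) = 13; u(6) = 7; u(7) = 10; u(8) = 28; u(9) = 19; u(10) = 4; u(11) = 31; u(12) = 37; u(13) = 34; u(14) = 16.
Since u(14) = u(2) = 16, the sequence is eventually periodic: after a pre-period of length 1 it cycles with period 12.
For n ≥ 2, u(n) depends only on (n - 2) mod 12. (555 - 2) mod 12 = 1, so u(555) = u(3) = 25.

25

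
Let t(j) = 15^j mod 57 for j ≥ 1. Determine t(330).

30

Computing terms: t(1) = 15,  t(2) = 54,  t(3) = 12,  t(4) = 9,  t(5) = 21,  t(6) = 30,  t(7) = 51,  t(8) = 24,  t(9) = 18,  t(10) = 42,  t(11) = 3,  t(12) = 45,  t(13) = 48,  t(14) = 36,  t(15) = 27,  t(16) = 6,  t(17) = 33,  t(18) = 39,  t(19) = 15.
Since t(19) = t(1) = 15, the sequence is periodic with period 18.
(330 - 1) mod 18 = 5, so t(330) = t(6) = 30.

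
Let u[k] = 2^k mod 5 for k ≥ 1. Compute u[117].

2

Listing terms: u[1] = 2; u[2] = 4; u[3] = 3; u[4] = 1; u[5] = 2.
Since u[5] = u[1] = 2, the sequence is periodic with period 4.
So u[117] = u[1 + ((117-1) mod 4)] = u[1] = 2.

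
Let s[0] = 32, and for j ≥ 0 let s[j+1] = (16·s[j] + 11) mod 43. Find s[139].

Computing terms: s[0] = 32; s[1] = 7; s[2] = 37; s[3] = 1; s[4] = 27; s[5] = 13; s[6] = 4; s[7] = 32.
The sequence repeats with period 7.
(139 - 0) mod 7 = 6, so s[139] = s[6] = 4.

4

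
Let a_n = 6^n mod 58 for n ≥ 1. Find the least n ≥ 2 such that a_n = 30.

We have a_1 = 6, a_2 = 36, a_3 = 42, a_4 = 20, a_5 = 4, a_6 = 24, a_7 = 28, a_8 = 52, a_9 = 22, a_{10} = 16, a_{11} = 38, a_{12} = 54, a_{13} = 34, a_{14} = 30, a_{15} = 6.
Since a_{15} = a_1 = 6, the sequence is periodic with period 14.
The value 30 first appears (with n ≥ 2) at a_{14}.

14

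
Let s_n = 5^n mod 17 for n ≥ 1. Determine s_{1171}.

Listing terms: s_1 = 5; s_2 = 8; s_3 = 6; s_4 = 13; s_5 = 14; s_6 = 2; s_7 = 10; s_8 = 16; s_9 = 12; s_{10} = 9; s_{11} = 11; s_{12} = 4; s_{13} = 3; s_{14} = 15; s_{15} = 7; s_{16} = 1; s_{17} = 5.
The sequence repeats with period 16.
So s_{1171} = s_{1 + ((1171-1) mod 16)} = s_3 = 6.

6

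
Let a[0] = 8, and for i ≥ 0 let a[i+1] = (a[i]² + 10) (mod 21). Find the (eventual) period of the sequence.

We have a[0] = 8, a[1] = 11, a[2] = 5, a[3] = 14, a[4] = 17, a[5] = 5.
Since a[5] = a[2] = 5, the sequence is eventually periodic: after a pre-period of length 2 it cycles with period 3.

3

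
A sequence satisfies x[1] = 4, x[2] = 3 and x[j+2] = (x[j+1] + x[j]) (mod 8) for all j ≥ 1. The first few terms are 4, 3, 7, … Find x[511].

Listing terms: x[1] = 4, x[2] = 3, x[3] = 7, x[4] = 2, x[5] = 1, x[6] = 3, x[7] = 4, x[8] = 7, x[9] = 3, x[10] = 2, x[11] = 5, x[12] = 7, x[13] = 4, x[14] = 3.
The sequence repeats with period 12.
(511 - 1) mod 12 = 6, so x[511] = x[7] = 4.

4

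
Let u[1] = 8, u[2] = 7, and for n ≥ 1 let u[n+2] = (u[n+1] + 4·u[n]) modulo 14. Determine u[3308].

13

Listing terms: u[1] = 8, u[2] = 7, u[3] = 11, u[4] = 11, u[5] = 13, u[6] = 1, u[7] = 11, u[8] = 1, u[9] = 3, u[10] = 7, u[11] = 5, u[12] = 5, u[13] = 11, u[14] = 3, u[15] = 5, u[16] = 3, u[17] = 9, u[18] = 7, u[19] = 1, u[20] = 1, u[21] = 5, u[22] = 9, u[23] = 1, u[24] = 9, u[25] = 13, u[26] = 7, u[27] = 3, u[28] = 3, u[29] = 1, u[30] = 13, u[31] = 3, u[32] = 13, u[33] = 11, u[34] = 7, u[35] = 9, u[36] = 9, u[37] = 3, u[38] = 11, u[39] = 9, u[40] = 11, u[41] = 5, u[42] = 7, u[43] = 13, u[44] = 13, u[45] = 9, u[46] = 5, u[47] = 13, u[48] = 5, u[49] = 1, u[50] = 7, u[51] = 11.
Since (u[50], u[51]) = (u[2], u[3]) = (7, 11) (two consecutive terms determine the rest), the sequence is eventually periodic: after a pre-period of length 1 it cycles with period 48.
For n ≥ 2, u[n] depends only on (n - 2) mod 48. (3308 - 2) mod 48 = 42, so u[3308] = u[44] = 13.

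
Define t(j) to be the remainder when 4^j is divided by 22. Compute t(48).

Listing terms: t(1) = 4,  t(2) = 16,  t(3) = 20,  t(4) = 14,  t(5) = 12,  t(6) = 4.
Since t(6) = t(1) = 4, the sequence is periodic with period 5.
So t(48) = t(1 + ((48-1) mod 5)) = t(3) = 20.

20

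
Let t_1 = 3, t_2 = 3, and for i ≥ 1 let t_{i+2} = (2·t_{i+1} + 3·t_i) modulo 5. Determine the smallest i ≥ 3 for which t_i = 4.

Computing terms: t_1 = 3,  t_2 = 3,  t_3 = 0,  t_4 = 4,  t_5 = 3,  t_6 = 3.
Since (t_5, t_6) = (t_1, t_2) = (3, 3) (two consecutive terms determine the rest), the sequence is periodic with period 4.
The value 4 first appears (with i ≥ 3) at t_4.

4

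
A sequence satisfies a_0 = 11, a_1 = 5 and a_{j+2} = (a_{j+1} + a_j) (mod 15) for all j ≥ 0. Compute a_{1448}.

8

We have a_0 = 11; a_1 = 5; a_2 = 1; a_3 = 6; a_4 = 7; a_5 = 13; a_6 = 5; a_7 = 3; a_8 = 8; a_9 = 11; a_{10} = 4; a_{11} = 0; a_{12} = 4; a_{13} = 4; a_{14} = 8; a_{15} = 12; a_{16} = 5; a_{17} = 2; a_{18} = 7; a_{19} = 9; a_{20} = 1; a_{21} = 10; a_{22} = 11; a_{23} = 6; a_{24} = 2; a_{25} = 8; a_{26} = 10; a_{27} = 3; a_{28} = 13; a_{29} = 1; a_{30} = 14; a_{31} = 0; a_{32} = 14; a_{33} = 14; a_{34} = 13; a_{35} = 12; a_{36} = 10; a_{37} = 7; a_{38} = 2; a_{39} = 9; a_{40} = 11; a_{41} = 5.
The sequence repeats with period 40.
(1448 - 0) mod 40 = 8, so a_{1448} = a_8 = 8.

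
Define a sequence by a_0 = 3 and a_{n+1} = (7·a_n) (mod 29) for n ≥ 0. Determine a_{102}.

11

Computing terms: a_0 = 3; a_1 = 21; a_2 = 2; a_3 = 14; a_4 = 11; a_5 = 19; a_6 = 17; a_7 = 3.
The sequence repeats with period 7.
So a_{102} = a_{0 + ((102-0) mod 7)} = a_4 = 11.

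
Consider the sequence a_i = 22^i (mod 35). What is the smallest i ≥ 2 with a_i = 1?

4

Computing terms: a_1 = 22,  a_2 = 29,  a_3 = 8,  a_4 = 1,  a_5 = 22.
Since a_5 = a_1 = 22, the sequence is periodic with period 4.
The value 1 first appears (with i ≥ 2) at a_4.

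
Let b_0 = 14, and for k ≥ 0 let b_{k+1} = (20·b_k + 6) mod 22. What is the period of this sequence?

b_0 = 14; b_1 = 0; b_2 = 6; b_3 = 16; b_4 = 18; b_5 = 14.
The sequence repeats with period 5.

5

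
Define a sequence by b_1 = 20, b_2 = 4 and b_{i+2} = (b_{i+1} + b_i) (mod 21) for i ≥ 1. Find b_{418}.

Listing terms: b_1 = 20, b_2 = 4, b_3 = 3, b_4 = 7, b_5 = 10, b_6 = 17, b_7 = 6, b_8 = 2, b_9 = 8, b_{10} = 10, b_{11} = 18, b_{12} = 7, b_{13} = 4, b_{14} = 11, b_{15} = 15, b_{16} = 5, b_{17} = 20, b_{18} = 4.
The sequence repeats with period 16.
So b_{418} = b_{1 + ((418-1) mod 16)} = b_2 = 4.

4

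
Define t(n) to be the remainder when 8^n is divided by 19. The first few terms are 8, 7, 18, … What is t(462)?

1

Computing terms: t(1) = 8; t(2) = 7; t(3) = 18; t(4) = 11; t(5) = 12; t(6) = 1; t(7) = 8.
The sequence repeats with period 6.
So t(462) = t(1 + ((462-1) mod 6)) = t(6) = 1.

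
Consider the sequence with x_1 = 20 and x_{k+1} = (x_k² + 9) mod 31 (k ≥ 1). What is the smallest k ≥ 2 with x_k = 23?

7

x_1 = 20,  x_2 = 6,  x_3 = 14,  x_4 = 19,  x_5 = 29,  x_6 = 13,  x_7 = 23,  x_8 = 11,  x_9 = 6.
Since x_9 = x_2 = 6, the sequence is eventually periodic: after a pre-period of length 1 it cycles with period 7.
The value 23 first appears (with k ≥ 2) at x_7.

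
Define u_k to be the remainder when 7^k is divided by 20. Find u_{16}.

1

We have u_0 = 1,  u_1 = 7,  u_2 = 9,  u_3 = 3,  u_4 = 1.
The sequence repeats with period 4.
(16 - 0) mod 4 = 0, so u_{16} = u_0 = 1.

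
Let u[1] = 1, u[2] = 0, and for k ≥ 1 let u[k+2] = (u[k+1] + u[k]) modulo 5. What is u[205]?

2

Computing terms: u[1] = 1, u[2] = 0, u[3] = 1, u[4] = 1, u[5] = 2, u[6] = 3, u[7] = 0, u[8] = 3, u[9] = 3, u[10] = 1, u[11] = 4, u[12] = 0, u[13] = 4, u[14] = 4, u[15] = 3, u[16] = 2, u[17] = 0, u[18] = 2, u[19] = 2, u[20] = 4, u[21] = 1, u[22] = 0.
Since (u[21], u[22]) = (u[1], u[2]) = (1, 0) (two consecutive terms determine the rest), the sequence is periodic with period 20.
(205 - 1) mod 20 = 4, so u[205] = u[5] = 2.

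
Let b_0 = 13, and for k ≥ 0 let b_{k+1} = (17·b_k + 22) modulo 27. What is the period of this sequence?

6

b_0 = 13; b_1 = 0; b_2 = 22; b_3 = 18; b_4 = 4; b_5 = 9; b_6 = 13.
The sequence repeats with period 6.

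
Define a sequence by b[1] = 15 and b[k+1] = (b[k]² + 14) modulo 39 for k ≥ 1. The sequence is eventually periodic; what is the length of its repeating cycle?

4

We have b[1] = 15, b[2] = 5, b[3] = 0, b[4] = 14, b[5] = 15.
Since b[5] = b[1] = 15, the sequence is periodic with period 4.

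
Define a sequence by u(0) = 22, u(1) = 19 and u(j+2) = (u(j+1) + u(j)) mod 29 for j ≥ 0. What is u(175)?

17

Computing terms: u(0) = 22; u(1) = 19; u(2) = 12; u(3) = 2; u(4) = 14; u(5) = 16; u(6) = 1; u(7) = 17; u(8) = 18; u(9) = 6; u(10) = 24; u(11) = 1; u(12) = 25; u(13) = 26; u(14) = 22; u(15) = 19.
Since (u(14), u(15)) = (u(0), u(1)) = (22, 19) (two consecutive terms determine the rest), the sequence is periodic with period 14.
So u(175) = u(0 + ((175-0) mod 14)) = u(7) = 17.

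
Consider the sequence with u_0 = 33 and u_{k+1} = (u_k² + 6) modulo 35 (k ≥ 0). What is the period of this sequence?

Computing terms: u_0 = 33,  u_1 = 10,  u_2 = 1,  u_3 = 7,  u_4 = 20,  u_5 = 21,  u_6 = 27,  u_7 = 0,  u_8 = 6,  u_9 = 7.
Since u_9 = u_3 = 7, the sequence is eventually periodic: after a pre-period of length 3 it cycles with period 6.

6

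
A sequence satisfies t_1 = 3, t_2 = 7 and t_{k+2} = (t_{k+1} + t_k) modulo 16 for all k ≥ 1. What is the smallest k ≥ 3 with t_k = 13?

We have t_1 = 3; t_2 = 7; t_3 = 10; t_4 = 1; t_5 = 11; t_6 = 12; t_7 = 7; t_8 = 3; t_9 = 10; t_{10} = 13; t_{11} = 7; t_{12} = 4; t_{13} = 11; t_{14} = 15; t_{15} = 10; t_{16} = 9; t_{17} = 3; t_{18} = 12; t_{19} = 15; t_{20} = 11; t_{21} = 10; t_{22} = 5; t_{23} = 15; t_{24} = 4; t_{25} = 3; t_{26} = 7.
The sequence repeats with period 24.
The value 13 first appears (with k ≥ 3) at t_{10}.

10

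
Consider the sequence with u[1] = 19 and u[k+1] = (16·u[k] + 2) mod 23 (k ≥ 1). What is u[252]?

18

Computing terms: u[1] = 19, u[2] = 7, u[3] = 22, u[4] = 9, u[5] = 8, u[6] = 15, u[7] = 12, u[8] = 10, u[9] = 1, u[10] = 18, u[11] = 14, u[12] = 19.
The sequence repeats with period 11.
(252 - 1) mod 11 = 9, so u[252] = u[10] = 18.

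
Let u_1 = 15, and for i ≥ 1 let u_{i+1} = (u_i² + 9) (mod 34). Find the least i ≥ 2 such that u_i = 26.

6

u_1 = 15,  u_2 = 30,  u_3 = 25,  u_4 = 22,  u_5 = 17,  u_6 = 26,  u_7 = 5,  u_8 = 0,  u_9 = 9,  u_{10} = 22.
Since u_{10} = u_4 = 22, the sequence is eventually periodic: after a pre-period of length 3 it cycles with period 6.
The value 26 first appears (with i ≥ 2) at u_6.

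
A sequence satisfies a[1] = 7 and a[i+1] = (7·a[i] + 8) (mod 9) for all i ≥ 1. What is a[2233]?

Computing terms: a[1] = 7, a[2] = 3, a[3] = 2, a[4] = 4, a[5] = 0, a[6] = 8, a[7] = 1, a[8] = 6, a[9] = 5, a[10] = 7.
The sequence repeats with period 9.
(2233 - 1) mod 9 = 0, so a[2233] = a[1] = 7.

7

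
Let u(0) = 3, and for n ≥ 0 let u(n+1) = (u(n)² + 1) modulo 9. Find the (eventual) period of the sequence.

3

u(0) = 3; u(1) = 1; u(2) = 2; u(3) = 5; u(4) = 8; u(5) = 2.
Since u(5) = u(2) = 2, the sequence is eventually periodic: after a pre-period of length 2 it cycles with period 3.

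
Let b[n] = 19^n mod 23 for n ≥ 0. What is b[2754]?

b[0] = 1, b[1] = 19, b[2] = 16, b[3] = 5, b[4] = 3, b[5] = 11, b[6] = 2, b[7] = 15, b[8] = 9, b[9] = 10, b[10] = 6, b[11] = 22, b[12] = 4, b[13] = 7, b[14] = 18, b[15] = 20, b[16] = 12, b[17] = 21, b[18] = 8, b[19] = 14, b[20] = 13, b[21] = 17, b[22] = 1.
The sequence repeats with period 22.
So b[2754] = b[0 + ((2754-0) mod 22)] = b[4] = 3.

3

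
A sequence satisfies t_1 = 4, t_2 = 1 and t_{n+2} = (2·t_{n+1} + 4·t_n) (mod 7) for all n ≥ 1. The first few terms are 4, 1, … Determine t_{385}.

Computing terms: t_1 = 4, t_2 = 1, t_3 = 4, t_4 = 5, t_5 = 5, t_6 = 2, t_7 = 3, t_8 = 0, t_9 = 5, t_{10} = 3, t_{11} = 5, t_{12} = 1, t_{13} = 1, t_{14} = 6, t_{15} = 2, t_{16} = 0, t_{17} = 1, t_{18} = 2, t_{19} = 1, t_{20} = 3, t_{21} = 3, t_{22} = 4, t_{23} = 6, t_{24} = 0, t_{25} = 3, t_{26} = 6, t_{27} = 3, t_{28} = 2, t_{29} = 2, t_{30} = 5, t_{31} = 4, t_{32} = 0, t_{33} = 2, t_{34} = 4, t_{35} = 2, t_{36} = 6, t_{37} = 6, t_{38} = 1, t_{39} = 5, t_{40} = 0, t_{41} = 6, t_{42} = 5, t_{43} = 6, t_{44} = 4, t_{45} = 4, t_{46} = 3, t_{47} = 1, t_{48} = 0, t_{49} = 4, t_{50} = 1.
Since (t_{49}, t_{50}) = (t_1, t_2) = (4, 1) (two consecutive terms determine the rest), the sequence is periodic with period 48.
(385 - 1) mod 48 = 0, so t_{385} = t_1 = 4.

4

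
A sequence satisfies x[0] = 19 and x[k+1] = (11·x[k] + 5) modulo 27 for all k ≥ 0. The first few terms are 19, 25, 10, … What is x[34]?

We have x[0] = 19, x[1] = 25, x[2] = 10, x[3] = 7, x[4] = 1, x[5] = 16, x[6] = 19.
The sequence repeats with period 6.
(34 - 0) mod 6 = 4, so x[34] = x[4] = 1.

1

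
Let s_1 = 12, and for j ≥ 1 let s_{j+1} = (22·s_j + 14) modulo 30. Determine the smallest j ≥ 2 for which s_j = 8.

Computing terms: s_1 = 12,  s_2 = 8,  s_3 = 10,  s_4 = 24,  s_5 = 2,  s_6 = 28,  s_7 = 0,  s_8 = 14,  s_9 = 22,  s_{10} = 18,  s_{11} = 20,  s_{12} = 4,  s_{13} = 12.
Since s_{13} = s_1 = 12, the sequence is periodic with period 12.
The value 8 first appears (with j ≥ 2) at s_2.

2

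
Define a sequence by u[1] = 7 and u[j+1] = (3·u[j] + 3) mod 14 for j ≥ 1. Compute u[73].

Computing terms: u[1] = 7; u[2] = 10; u[3] = 5; u[4] = 4; u[5] = 1; u[6] = 6; u[7] = 7.
The sequence repeats with period 6.
So u[73] = u[1 + ((73-1) mod 6)] = u[1] = 7.

7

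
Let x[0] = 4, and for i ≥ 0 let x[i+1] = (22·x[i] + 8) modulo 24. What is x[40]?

0

We have x[0] = 4, x[1] = 0, x[2] = 8, x[3] = 16, x[4] = 0.
Since x[4] = x[1] = 0, the sequence is eventually periodic: after a pre-period of length 1 it cycles with period 3.
For i ≥ 1, x[i] depends only on (i - 1) mod 3. (40 - 1) mod 3 = 0, so x[40] = x[1] = 0.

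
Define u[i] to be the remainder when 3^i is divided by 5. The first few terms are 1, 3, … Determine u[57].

We have u[0] = 1; u[1] = 3; u[2] = 4; u[3] = 2; u[4] = 1.
The sequence repeats with period 4.
(57 - 0) mod 4 = 1, so u[57] = u[1] = 3.

3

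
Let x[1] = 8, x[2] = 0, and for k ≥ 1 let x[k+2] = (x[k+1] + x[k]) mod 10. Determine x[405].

6

Computing terms: x[1] = 8; x[2] = 0; x[3] = 8; x[4] = 8; x[5] = 6; x[6] = 4; x[7] = 0; x[8] = 4; x[9] = 4; x[10] = 8; x[11] = 2; x[12] = 0; x[13] = 2; x[14] = 2; x[15] = 4; x[16] = 6; x[17] = 0; x[18] = 6; x[19] = 6; x[20] = 2; x[21] = 8; x[22] = 0.
The sequence repeats with period 20.
(405 - 1) mod 20 = 4, so x[405] = x[5] = 6.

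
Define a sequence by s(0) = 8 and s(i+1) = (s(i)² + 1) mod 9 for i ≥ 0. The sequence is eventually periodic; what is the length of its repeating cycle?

3

Computing terms: s(0) = 8,  s(1) = 2,  s(2) = 5,  s(3) = 8.
Since s(3) = s(0) = 8, the sequence is periodic with period 3.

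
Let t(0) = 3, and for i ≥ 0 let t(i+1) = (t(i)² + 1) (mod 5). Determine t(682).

Listing terms: t(0) = 3, t(1) = 0, t(2) = 1, t(3) = 2, t(4) = 0.
Since t(4) = t(1) = 0, the sequence is eventually periodic: after a pre-period of length 1 it cycles with period 3.
For i ≥ 1, t(i) depends only on (i - 1) mod 3. (682 - 1) mod 3 = 0, so t(682) = t(1) = 0.

0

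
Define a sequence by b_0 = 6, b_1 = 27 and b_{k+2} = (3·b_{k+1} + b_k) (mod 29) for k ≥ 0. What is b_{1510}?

We have b_0 = 6, b_1 = 27, b_2 = 0, b_3 = 27, b_4 = 23, b_5 = 9, b_6 = 21, b_7 = 14, b_8 = 5, b_9 = 0, b_{10} = 5, b_{11} = 15, b_{12} = 21, b_{13} = 20, b_{14} = 23, b_{15} = 2, b_{16} = 0, b_{17} = 2, b_{18} = 6, b_{19} = 20, b_{20} = 8, b_{21} = 15, b_{22} = 24, b_{23} = 0, b_{24} = 24, b_{25} = 14, b_{26} = 8, b_{27} = 9, b_{28} = 6, b_{29} = 27.
The sequence repeats with period 28.
So b_{1510} = b_{0 + ((1510-0) mod 28)} = b_{26} = 8.

8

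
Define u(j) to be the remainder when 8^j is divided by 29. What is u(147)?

17

Listing terms: u(1) = 8; u(2) = 6; u(3) = 19; u(4) = 7; u(5) = 27; u(6) = 13; u(7) = 17; u(8) = 20; u(9) = 15; u(10) = 4; u(11) = 3; u(12) = 24; u(13) = 18; u(14) = 28; u(15) = 21; u(16) = 23; u(17) = 10; u(18) = 22; u(19) = 2; u(20) = 16; u(21) = 12; u(22) = 9; u(23) = 14; u(24) = 25; u(25) = 26; u(26) = 5; u(27) = 11; u(28) = 1; u(29) = 8.
Since u(29) = u(1) = 8, the sequence is periodic with period 28.
(147 - 1) mod 28 = 6, so u(147) = u(7) = 17.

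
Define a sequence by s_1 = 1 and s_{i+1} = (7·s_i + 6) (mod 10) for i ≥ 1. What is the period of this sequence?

We have s_1 = 1; s_2 = 3; s_3 = 7; s_4 = 5; s_5 = 1.
The sequence repeats with period 4.

4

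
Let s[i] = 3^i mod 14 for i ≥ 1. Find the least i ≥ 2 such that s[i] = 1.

6

Computing terms: s[1] = 3; s[2] = 9; s[3] = 13; s[4] = 11; s[5] = 5; s[6] = 1; s[7] = 3.
The sequence repeats with period 6.
The value 1 first appears (with i ≥ 2) at s[6].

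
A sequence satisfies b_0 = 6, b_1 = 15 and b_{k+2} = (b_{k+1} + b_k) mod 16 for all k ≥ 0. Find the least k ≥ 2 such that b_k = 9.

b_0 = 6,  b_1 = 15,  b_2 = 5,  b_3 = 4,  b_4 = 9,  b_5 = 13,  b_6 = 6,  b_7 = 3,  b_8 = 9,  b_9 = 12,  b_{10} = 5,  b_{11} = 1,  b_{12} = 6,  b_{13} = 7,  b_{14} = 13,  b_{15} = 4,  b_{16} = 1,  b_{17} = 5,  b_{18} = 6,  b_{19} = 11,  b_{20} = 1,  b_{21} = 12,  b_{22} = 13,  b_{23} = 9,  b_{24} = 6,  b_{25} = 15.
Since (b_{24}, b_{25}) = (b_0, b_1) = (6, 15) (two consecutive terms determine the rest), the sequence is periodic with period 24.
The value 9 first appears (with k ≥ 2) at b_4.

4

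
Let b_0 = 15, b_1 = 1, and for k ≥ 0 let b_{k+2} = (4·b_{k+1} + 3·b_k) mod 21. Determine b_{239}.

16

Listing terms: b_0 = 15; b_1 = 1; b_2 = 7; b_3 = 10; b_4 = 19; b_5 = 1; b_6 = 19; b_7 = 16; b_8 = 16; b_9 = 7; b_{10} = 13; b_{11} = 10; b_{12} = 16; b_{13} = 10; b_{14} = 4; b_{15} = 4; b_{16} = 7; b_{17} = 19; b_{18} = 13; b_{19} = 4; b_{20} = 13; b_{21} = 1; b_{22} = 1; b_{23} = 7.
Since (b_{22}, b_{23}) = (b_1, b_2) = (1, 7) (two consecutive terms determine the rest), the sequence is eventually periodic: after a pre-period of length 1 it cycles with period 21.
For k ≥ 1, b_k depends only on (k - 1) mod 21. (239 - 1) mod 21 = 7, so b_{239} = b_8 = 16.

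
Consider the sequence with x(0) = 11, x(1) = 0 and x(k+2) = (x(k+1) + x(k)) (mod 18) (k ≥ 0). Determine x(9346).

14

Computing terms: x(0) = 11; x(1) = 0; x(2) = 11; x(3) = 11; x(4) = 4; x(5) = 15; x(6) = 1; x(7) = 16; x(8) = 17; x(9) = 15; x(10) = 14; x(11) = 11; x(12) = 7; x(13) = 0; x(14) = 7; x(15) = 7; x(16) = 14; x(17) = 3; x(18) = 17; x(19) = 2; x(20) = 1; x(21) = 3; x(22) = 4; x(23) = 7; x(24) = 11; x(25) = 0.
Since (x(24), x(25)) = (x(0), x(1)) = (11, 0) (two consecutive terms determine the rest), the sequence is periodic with period 24.
So x(9346) = x(0 + ((9346-0) mod 24)) = x(10) = 14.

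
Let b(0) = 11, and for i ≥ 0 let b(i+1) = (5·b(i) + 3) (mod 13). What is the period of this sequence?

Listing terms: b(0) = 11, b(1) = 6, b(2) = 7, b(3) = 12, b(4) = 11.
The sequence repeats with period 4.

4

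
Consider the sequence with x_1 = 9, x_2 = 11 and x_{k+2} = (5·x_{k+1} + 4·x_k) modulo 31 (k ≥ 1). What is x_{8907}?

x_1 = 9,  x_2 = 11,  x_3 = 29,  x_4 = 3,  x_5 = 7,  x_6 = 16,  x_7 = 15,  x_8 = 15,  x_9 = 11,  x_{10} = 22,  x_{11} = 30,  x_{12} = 21,  x_{13} = 8,  x_{14} = 0,  x_{15} = 1,  x_{16} = 5,  x_{17} = 29,  x_{18} = 10,  x_{19} = 11,  x_{20} = 2,  x_{21} = 23,  x_{22} = 30,  x_{23} = 25,  x_{24} = 28,  x_{25} = 23,  x_{26} = 10,  x_{27} = 18,  x_{28} = 6,  x_{29} = 9,  x_{30} = 7,  x_{31} = 9,  x_{32} = 11.
Since (x_{31}, x_{32}) = (x_1, x_2) = (9, 11) (two consecutive terms determine the rest), the sequence is periodic with period 30.
So x_{8907} = x_{1 + ((8907-1) mod 30)} = x_{27} = 18.

18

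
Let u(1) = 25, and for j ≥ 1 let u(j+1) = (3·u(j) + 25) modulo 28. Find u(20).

16

We have u(1) = 25, u(2) = 16, u(3) = 17, u(4) = 20, u(5) = 1, u(6) = 0, u(7) = 25.
Since u(7) = u(1) = 25, the sequence is periodic with period 6.
(20 - 1) mod 6 = 1, so u(20) = u(2) = 16.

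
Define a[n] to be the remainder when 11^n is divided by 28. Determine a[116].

9

We have a[0] = 1; a[1] = 11; a[2] = 9; a[3] = 15; a[4] = 25; a[5] = 23; a[6] = 1.
Since a[6] = a[0] = 1, the sequence is periodic with period 6.
(116 - 0) mod 6 = 2, so a[116] = a[2] = 9.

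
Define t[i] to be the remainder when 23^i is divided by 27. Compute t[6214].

13

Listing terms: t[1] = 23, t[2] = 16, t[3] = 17, t[4] = 13, t[5] = 2, t[6] = 19, t[7] = 5, t[8] = 7, t[9] = 26, t[10] = 4, t[11] = 11, t[12] = 10, t[13] = 14, t[14] = 25, t[15] = 8, t[16] = 22, t[17] = 20, t[18] = 1, t[19] = 23.
The sequence repeats with period 18.
So t[6214] = t[1 + ((6214-1) mod 18)] = t[4] = 13.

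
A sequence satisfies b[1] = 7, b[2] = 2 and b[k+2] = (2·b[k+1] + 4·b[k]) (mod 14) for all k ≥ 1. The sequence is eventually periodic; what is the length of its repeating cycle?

48

Listing terms: b[1] = 7,  b[2] = 2,  b[3] = 4,  b[4] = 2,  b[5] = 6,  b[6] = 6,  b[7] = 8,  b[8] = 12,  b[9] = 0,  b[10] = 6,  b[11] = 12,  b[12] = 6,  b[13] = 4,  b[14] = 4,  b[15] = 10,  b[16] = 8,  b[17] = 0,  b[18] = 4,  b[19] = 8,  b[20] = 4,  b[21] = 12,  b[22] = 12,  b[23] = 2,  b[24] = 10,  b[25] = 0,  b[26] = 12,  b[27] = 10,  b[28] = 12,  b[29] = 8,  b[30] = 8,  b[31] = 6,  b[32] = 2,  b[33] = 0,  b[34] = 8,  b[35] = 2,  b[36] = 8,  b[37] = 10,  b[38] = 10,  b[39] = 4,  b[40] = 6,  b[41] = 0,  b[42] = 10,  b[43] = 6,  b[44] = 10,  b[45] = 2,  b[46] = 2,  b[47] = 12,  b[48] = 4,  b[49] = 0,  b[50] = 2,  b[51] = 4.
Since (b[50], b[51]) = (b[2], b[3]) = (2, 4) (two consecutive terms determine the rest), the sequence is eventually periodic: after a pre-period of length 1 it cycles with period 48.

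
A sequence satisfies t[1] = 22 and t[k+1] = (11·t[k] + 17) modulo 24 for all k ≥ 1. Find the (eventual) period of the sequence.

4

We have t[1] = 22, t[2] = 19, t[3] = 10, t[4] = 7, t[5] = 22.
Since t[5] = t[1] = 22, the sequence is periodic with period 4.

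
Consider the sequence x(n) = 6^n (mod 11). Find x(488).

We have x(1) = 6; x(2) = 3; x(3) = 7; x(4) = 9; x(5) = 10; x(6) = 5; x(7) = 8; x(8) = 4; x(9) = 2; x(10) = 1; x(11) = 6.
Since x(11) = x(1) = 6, the sequence is periodic with period 10.
(488 - 1) mod 10 = 7, so x(488) = x(8) = 4.

4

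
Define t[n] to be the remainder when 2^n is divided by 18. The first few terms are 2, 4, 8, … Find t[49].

2

t[1] = 2,  t[2] = 4,  t[3] = 8,  t[4] = 16,  t[5] = 14,  t[6] = 10,  t[7] = 2.
Since t[7] = t[1] = 2, the sequence is periodic with period 6.
(49 - 1) mod 6 = 0, so t[49] = t[1] = 2.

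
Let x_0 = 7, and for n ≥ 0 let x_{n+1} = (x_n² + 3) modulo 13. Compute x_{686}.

0

Computing terms: x_0 = 7,  x_1 = 0,  x_2 = 3,  x_3 = 12,  x_4 = 4,  x_5 = 6,  x_6 = 0.
Since x_6 = x_1 = 0, the sequence is eventually periodic: after a pre-period of length 1 it cycles with period 5.
For n ≥ 1, x_n depends only on (n - 1) mod 5. (686 - 1) mod 5 = 0, so x_{686} = x_1 = 0.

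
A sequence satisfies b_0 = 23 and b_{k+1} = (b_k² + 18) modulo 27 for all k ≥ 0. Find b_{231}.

Computing terms: b_0 = 23; b_1 = 7; b_2 = 13; b_3 = 25; b_4 = 22; b_5 = 16; b_6 = 4; b_7 = 7.
Since b_7 = b_1 = 7, the sequence is eventually periodic: after a pre-period of length 1 it cycles with period 6.
For k ≥ 1, b_k depends only on (k - 1) mod 6. (231 - 1) mod 6 = 2, so b_{231} = b_3 = 25.

25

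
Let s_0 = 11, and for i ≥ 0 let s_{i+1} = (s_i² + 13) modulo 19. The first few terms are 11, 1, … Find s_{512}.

14

We have s_0 = 11; s_1 = 1; s_2 = 14; s_3 = 0; s_4 = 13; s_5 = 11.
Since s_5 = s_0 = 11, the sequence is periodic with period 5.
So s_{512} = s_{0 + ((512-0) mod 5)} = s_2 = 14.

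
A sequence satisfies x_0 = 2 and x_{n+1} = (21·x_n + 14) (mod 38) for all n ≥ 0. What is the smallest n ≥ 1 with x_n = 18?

Computing terms: x_0 = 2, x_1 = 18, x_2 = 12, x_3 = 0, x_4 = 14, x_5 = 4, x_6 = 22, x_7 = 20, x_8 = 16, x_9 = 8, x_{10} = 30, x_{11} = 36, x_{12} = 10, x_{13} = 34, x_{14} = 6, x_{15} = 26, x_{16} = 28, x_{17} = 32, x_{18} = 2.
Since x_{18} = x_0 = 2, the sequence is periodic with period 18.
The value 18 first appears (with n ≥ 1) at x_1.

1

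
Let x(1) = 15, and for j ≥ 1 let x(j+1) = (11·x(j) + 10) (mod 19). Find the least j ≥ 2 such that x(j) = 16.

We have x(1) = 15, x(2) = 4, x(3) = 16, x(4) = 15.
The sequence repeats with period 3.
The value 16 first appears (with j ≥ 2) at x(3).

3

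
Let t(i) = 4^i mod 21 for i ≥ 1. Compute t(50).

16

Computing terms: t(1) = 4,  t(2) = 16,  t(3) = 1,  t(4) = 4.
Since t(4) = t(1) = 4, the sequence is periodic with period 3.
(50 - 1) mod 3 = 1, so t(50) = t(2) = 16.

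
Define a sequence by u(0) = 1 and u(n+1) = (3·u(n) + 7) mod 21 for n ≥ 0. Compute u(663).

13

Listing terms: u(0) = 1; u(1) = 10; u(2) = 16; u(3) = 13; u(4) = 4; u(5) = 19; u(6) = 1.
Since u(6) = u(0) = 1, the sequence is periodic with period 6.
(663 - 0) mod 6 = 3, so u(663) = u(3) = 13.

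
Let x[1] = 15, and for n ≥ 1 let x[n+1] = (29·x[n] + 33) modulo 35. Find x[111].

Computing terms: x[1] = 15,  x[2] = 13,  x[3] = 25,  x[4] = 23,  x[5] = 0,  x[6] = 33,  x[7] = 10,  x[8] = 8,  x[9] = 20,  x[10] = 18,  x[11] = 30,  x[12] = 28,  x[13] = 5,  x[14] = 3,  x[15] = 15.
Since x[15] = x[1] = 15, the sequence is periodic with period 14.
So x[111] = x[1 + ((111-1) mod 14)] = x[13] = 5.

5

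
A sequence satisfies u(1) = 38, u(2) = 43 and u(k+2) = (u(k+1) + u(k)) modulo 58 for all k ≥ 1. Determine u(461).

33

Computing terms: u(1) = 38; u(2) = 43; u(3) = 23; u(4) = 8; u(5) = 31; u(6) = 39; u(7) = 12; u(8) = 51; u(9) = 5; u(10) = 56; u(11) = 3; u(12) = 1; u(13) = 4; u(14) = 5; u(15) = 9; u(16) = 14; u(17) = 23; u(18) = 37; u(19) = 2; u(20) = 39; u(21) = 41; u(22) = 22; u(23) = 5; u(24) = 27; u(25) = 32; u(26) = 1; u(27) = 33; u(28) = 34; u(29) = 9; u(30) = 43; u(31) = 52; u(32) = 37; u(33) = 31; u(34) = 10; u(35) = 41; u(36) = 51; u(37) = 34; u(38) = 27; u(39) = 3; u(40) = 30; u(41) = 33; u(42) = 5; u(43) = 38; u(44) = 43.
The sequence repeats with period 42.
(461 - 1) mod 42 = 40, so u(461) = u(41) = 33.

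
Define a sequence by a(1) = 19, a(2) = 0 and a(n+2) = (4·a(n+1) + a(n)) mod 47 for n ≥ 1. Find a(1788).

a(1) = 19, a(2) = 0, a(3) = 19, a(4) = 29, a(5) = 41, a(6) = 5, a(7) = 14, a(8) = 14, a(9) = 23, a(10) = 12, a(11) = 24, a(12) = 14, a(13) = 33, a(14) = 5, a(15) = 6, a(16) = 29, a(17) = 28, a(18) = 0, a(19) = 28, a(20) = 18, a(21) = 6, a(22) = 42, a(23) = 33, a(24) = 33, a(25) = 24, a(26) = 35, a(27) = 23, a(28) = 33, a(29) = 14, a(30) = 42, a(31) = 41, a(32) = 18, a(33) = 19, a(34) = 0.
The sequence repeats with period 32.
So a(1788) = a(1 + ((1788-1) mod 32)) = a(28) = 33.

33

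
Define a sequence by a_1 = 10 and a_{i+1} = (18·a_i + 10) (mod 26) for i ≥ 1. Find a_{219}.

a_1 = 10; a_2 = 8; a_3 = 24; a_4 = 0; a_5 = 10.
Since a_5 = a_1 = 10, the sequence is periodic with period 4.
So a_{219} = a_{1 + ((219-1) mod 4)} = a_3 = 24.

24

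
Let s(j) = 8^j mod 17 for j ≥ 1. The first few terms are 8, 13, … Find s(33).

8

s(1) = 8; s(2) = 13; s(3) = 2; s(4) = 16; s(5) = 9; s(6) = 4; s(7) = 15; s(8) = 1; s(9) = 8.
The sequence repeats with period 8.
(33 - 1) mod 8 = 0, so s(33) = s(1) = 8.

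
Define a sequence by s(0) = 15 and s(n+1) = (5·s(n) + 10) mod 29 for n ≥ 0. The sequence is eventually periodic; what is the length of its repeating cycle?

Computing terms: s(0) = 15,  s(1) = 27,  s(2) = 0,  s(3) = 10,  s(4) = 2,  s(5) = 20,  s(6) = 23,  s(7) = 9,  s(8) = 26,  s(9) = 24,  s(10) = 14,  s(11) = 22,  s(12) = 4,  s(13) = 1,  s(14) = 15.
Since s(14) = s(0) = 15, the sequence is periodic with period 14.

14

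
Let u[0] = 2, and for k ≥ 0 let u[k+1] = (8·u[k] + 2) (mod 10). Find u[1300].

u[0] = 2,  u[1] = 8,  u[2] = 6,  u[3] = 0,  u[4] = 2.
The sequence repeats with period 4.
(1300 - 0) mod 4 = 0, so u[1300] = u[0] = 2.

2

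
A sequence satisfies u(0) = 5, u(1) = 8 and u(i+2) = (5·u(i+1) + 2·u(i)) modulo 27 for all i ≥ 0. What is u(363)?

Listing terms: u(0) = 5; u(1) = 8; u(2) = 23; u(3) = 23; u(4) = 26; u(5) = 14; u(6) = 14; u(7) = 17; u(8) = 5; u(9) = 5; u(10) = 8.
The sequence repeats with period 9.
So u(363) = u(0 + ((363-0) mod 9)) = u(3) = 23.

23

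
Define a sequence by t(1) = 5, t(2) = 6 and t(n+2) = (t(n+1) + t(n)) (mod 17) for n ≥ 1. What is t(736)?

3

t(1) = 5; t(2) = 6; t(3) = 11; t(4) = 0; t(5) = 11; t(6) = 11; t(7) = 5; t(8) = 16; t(9) = 4; t(10) = 3; t(11) = 7; t(12) = 10; t(13) = 0; t(14) = 10; t(15) = 10; t(16) = 3; t(17) = 13; t(18) = 16; t(19) = 12; t(20) = 11; t(21) = 6; t(22) = 0; t(23) = 6; t(24) = 6; t(25) = 12; t(26) = 1; t(27) = 13; t(28) = 14; t(29) = 10; t(30) = 7; t(31) = 0; t(32) = 7; t(33) = 7; t(34) = 14; t(35) = 4; t(36) = 1; t(37) = 5; t(38) = 6.
The sequence repeats with period 36.
So t(736) = t(1 + ((736-1) mod 36)) = t(16) = 3.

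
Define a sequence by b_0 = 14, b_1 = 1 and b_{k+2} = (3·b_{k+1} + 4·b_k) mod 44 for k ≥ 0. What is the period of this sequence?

b_0 = 14; b_1 = 1; b_2 = 15; b_3 = 5; b_4 = 31; b_5 = 25; b_6 = 23; b_7 = 37; b_8 = 27; b_9 = 9; b_{10} = 3; b_{11} = 1; b_{12} = 15.
Since (b_{11}, b_{12}) = (b_1, b_2) = (1, 15) (two consecutive terms determine the rest), the sequence is eventually periodic: after a pre-period of length 1 it cycles with period 10.

10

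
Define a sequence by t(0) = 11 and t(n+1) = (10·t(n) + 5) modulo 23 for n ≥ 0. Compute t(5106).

We have t(0) = 11; t(1) = 0; t(2) = 5; t(3) = 9; t(4) = 3; t(5) = 12; t(6) = 10; t(7) = 13; t(8) = 20; t(9) = 21; t(10) = 8; t(11) = 16; t(12) = 4; t(13) = 22; t(14) = 18; t(15) = 1; t(16) = 15; t(17) = 17; t(18) = 14; t(19) = 7; t(20) = 6; t(21) = 19; t(22) = 11.
The sequence repeats with period 22.
(5106 - 0) mod 22 = 2, so t(5106) = t(2) = 5.

5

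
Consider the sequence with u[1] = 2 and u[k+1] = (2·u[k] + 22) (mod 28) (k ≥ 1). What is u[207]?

18

We have u[1] = 2, u[2] = 26, u[3] = 18, u[4] = 2.
Since u[4] = u[1] = 2, the sequence is periodic with period 3.
(207 - 1) mod 3 = 2, so u[207] = u[3] = 18.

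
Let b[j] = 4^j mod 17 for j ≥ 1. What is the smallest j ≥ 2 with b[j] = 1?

Listing terms: b[1] = 4,  b[2] = 16,  b[3] = 13,  b[4] = 1,  b[5] = 4.
The sequence repeats with period 4.
The value 1 first appears (with j ≥ 2) at b[4].

4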